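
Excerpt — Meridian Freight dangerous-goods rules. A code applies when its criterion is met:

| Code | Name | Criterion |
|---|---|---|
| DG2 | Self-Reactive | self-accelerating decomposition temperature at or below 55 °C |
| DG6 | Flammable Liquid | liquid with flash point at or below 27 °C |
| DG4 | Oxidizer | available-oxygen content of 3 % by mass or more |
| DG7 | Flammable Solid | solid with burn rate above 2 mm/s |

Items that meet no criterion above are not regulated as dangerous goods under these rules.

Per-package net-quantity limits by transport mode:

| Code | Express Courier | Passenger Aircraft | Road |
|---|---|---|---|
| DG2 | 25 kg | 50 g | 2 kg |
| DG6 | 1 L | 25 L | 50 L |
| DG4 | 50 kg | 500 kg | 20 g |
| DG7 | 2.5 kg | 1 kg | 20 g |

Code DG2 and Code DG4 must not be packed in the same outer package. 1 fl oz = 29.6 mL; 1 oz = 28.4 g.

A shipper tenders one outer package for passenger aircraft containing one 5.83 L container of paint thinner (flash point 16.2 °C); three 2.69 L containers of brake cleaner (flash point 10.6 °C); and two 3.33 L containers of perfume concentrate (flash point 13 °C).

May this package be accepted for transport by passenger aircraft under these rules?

Yes

With flash point 16.2 °C (≤ 27 °C), the paint thinner falls in Code DG6.
With flash point 10.6 °C (≤ 27 °C), the brake cleaner falls in Code DG6.
The perfume concentrate has flash point 13 °C, which is ≤ 27 °C, so it is Code DG6 (Flammable Liquid).
Total Code DG6: 5.83 L + (three 2.69 L containers = 8.07 L) + (two 3.33 L containers = 6.66 L) = 20.56 L.
20.56 L is within the passenger aircraft limit of 25 L for Code DG6.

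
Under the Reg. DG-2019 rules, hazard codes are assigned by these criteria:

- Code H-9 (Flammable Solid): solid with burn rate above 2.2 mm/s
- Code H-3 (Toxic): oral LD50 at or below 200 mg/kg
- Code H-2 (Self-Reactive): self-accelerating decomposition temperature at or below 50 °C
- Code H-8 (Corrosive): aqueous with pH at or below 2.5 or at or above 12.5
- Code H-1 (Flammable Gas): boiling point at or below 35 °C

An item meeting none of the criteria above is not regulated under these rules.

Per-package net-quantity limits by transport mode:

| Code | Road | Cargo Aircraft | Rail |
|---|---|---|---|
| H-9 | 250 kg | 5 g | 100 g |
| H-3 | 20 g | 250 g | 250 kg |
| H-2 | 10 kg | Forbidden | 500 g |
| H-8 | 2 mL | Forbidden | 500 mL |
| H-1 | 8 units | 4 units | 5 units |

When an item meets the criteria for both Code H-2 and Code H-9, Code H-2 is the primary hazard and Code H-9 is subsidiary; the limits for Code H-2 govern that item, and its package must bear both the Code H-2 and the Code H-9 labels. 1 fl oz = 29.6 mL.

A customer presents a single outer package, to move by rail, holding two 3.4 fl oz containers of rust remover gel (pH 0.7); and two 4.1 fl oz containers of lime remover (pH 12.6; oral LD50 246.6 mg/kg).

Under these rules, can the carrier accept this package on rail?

Yes

With pH 0.7 (≤ 2.5), the rust remover gel falls in Code H-8.
The lime remover has pH 12.6, which is ≥ 12.5, so it is Code H-8 (Corrosive).
Total Code H-8: (two 3.4 fl oz containers = 201.28 mL) + (two 4.1 fl oz containers = 242.72 mL) = 444 mL.
444 mL ≤ 500 mL (rail limit, Code H-8) — within limit.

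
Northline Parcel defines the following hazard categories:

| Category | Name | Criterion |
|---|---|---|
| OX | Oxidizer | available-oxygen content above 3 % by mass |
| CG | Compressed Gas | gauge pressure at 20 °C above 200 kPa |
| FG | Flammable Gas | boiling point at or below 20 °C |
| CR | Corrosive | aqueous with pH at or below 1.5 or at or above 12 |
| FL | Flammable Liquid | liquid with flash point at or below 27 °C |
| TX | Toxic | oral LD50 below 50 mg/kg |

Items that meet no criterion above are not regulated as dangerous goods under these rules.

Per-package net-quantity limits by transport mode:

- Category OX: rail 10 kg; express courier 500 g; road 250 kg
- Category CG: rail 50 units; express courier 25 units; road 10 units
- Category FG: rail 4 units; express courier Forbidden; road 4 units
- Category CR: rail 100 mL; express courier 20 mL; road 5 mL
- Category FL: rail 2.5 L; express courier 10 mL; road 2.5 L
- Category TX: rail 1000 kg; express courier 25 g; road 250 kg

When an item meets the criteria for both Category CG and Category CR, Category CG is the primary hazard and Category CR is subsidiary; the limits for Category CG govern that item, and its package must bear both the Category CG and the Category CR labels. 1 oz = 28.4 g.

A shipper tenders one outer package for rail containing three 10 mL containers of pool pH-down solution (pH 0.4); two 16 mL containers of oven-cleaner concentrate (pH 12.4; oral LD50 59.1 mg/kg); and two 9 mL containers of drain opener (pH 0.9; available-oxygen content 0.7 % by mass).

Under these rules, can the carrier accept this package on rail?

Yes

The pool pH-down solution has pH 0.4, which is ≤ 1.5, so it is Category CR (Corrosive).
Oven-cleaner concentrate: pH 12.4 ≥ 12 → Category CR (Corrosive).
pH 0.9 meets the Category CR criterion (Corrosive), so the drain opener is Category CR.
Category CR net quantity: (three 10 mL containers = 30 mL) + (two 16 mL containers = 32 mL) + (two 9 mL containers = 18 mL) = 80 mL.
80 mL is within the rail limit of 100 mL for Category CR.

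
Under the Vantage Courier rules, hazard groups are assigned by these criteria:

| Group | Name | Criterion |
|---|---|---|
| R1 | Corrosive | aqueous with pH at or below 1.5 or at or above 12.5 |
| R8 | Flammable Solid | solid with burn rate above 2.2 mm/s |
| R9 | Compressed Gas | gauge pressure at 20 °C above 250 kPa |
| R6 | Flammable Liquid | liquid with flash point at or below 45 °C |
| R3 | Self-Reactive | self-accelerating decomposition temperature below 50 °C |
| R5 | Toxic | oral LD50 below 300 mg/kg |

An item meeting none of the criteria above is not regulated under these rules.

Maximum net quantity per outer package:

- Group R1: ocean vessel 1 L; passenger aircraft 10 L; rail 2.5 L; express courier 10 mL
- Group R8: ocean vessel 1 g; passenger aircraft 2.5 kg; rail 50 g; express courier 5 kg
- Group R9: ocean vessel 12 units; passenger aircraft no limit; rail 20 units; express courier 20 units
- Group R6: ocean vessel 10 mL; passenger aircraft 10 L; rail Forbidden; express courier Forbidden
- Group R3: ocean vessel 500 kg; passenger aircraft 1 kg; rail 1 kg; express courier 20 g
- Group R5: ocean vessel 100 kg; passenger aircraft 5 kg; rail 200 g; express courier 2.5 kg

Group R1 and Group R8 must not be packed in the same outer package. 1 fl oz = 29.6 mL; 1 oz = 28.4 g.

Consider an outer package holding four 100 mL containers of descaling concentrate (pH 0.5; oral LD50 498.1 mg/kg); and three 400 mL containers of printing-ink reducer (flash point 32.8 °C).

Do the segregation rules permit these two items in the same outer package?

Yes

The descaling concentrate has pH 0.5, which is ≤ 1.5, so it is Group R1 (Corrosive).
The printing-ink reducer has flash point 32.8 °C, which is ≤ 45 °C, so it is Group R6 (Flammable Liquid).
No segregation rule bars Group R1 with Group R6.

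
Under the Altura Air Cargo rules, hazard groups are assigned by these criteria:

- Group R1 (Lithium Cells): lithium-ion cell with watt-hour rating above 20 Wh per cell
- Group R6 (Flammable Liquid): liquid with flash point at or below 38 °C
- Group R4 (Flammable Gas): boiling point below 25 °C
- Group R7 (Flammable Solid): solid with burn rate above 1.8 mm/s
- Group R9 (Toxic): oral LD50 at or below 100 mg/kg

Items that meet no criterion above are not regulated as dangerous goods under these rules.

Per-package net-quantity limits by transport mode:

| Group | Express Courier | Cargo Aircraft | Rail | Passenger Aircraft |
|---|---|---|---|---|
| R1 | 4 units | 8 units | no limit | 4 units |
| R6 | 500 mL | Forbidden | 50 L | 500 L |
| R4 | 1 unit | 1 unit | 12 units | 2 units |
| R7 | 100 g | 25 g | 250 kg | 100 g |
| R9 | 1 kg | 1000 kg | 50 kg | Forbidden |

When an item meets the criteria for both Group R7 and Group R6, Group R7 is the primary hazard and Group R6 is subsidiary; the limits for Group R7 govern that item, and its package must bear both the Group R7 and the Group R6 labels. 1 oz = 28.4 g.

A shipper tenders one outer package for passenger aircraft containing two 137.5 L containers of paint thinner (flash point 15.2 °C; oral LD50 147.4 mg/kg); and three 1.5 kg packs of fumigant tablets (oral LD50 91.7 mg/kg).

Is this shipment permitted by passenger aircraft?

No

With flash point 15.2 °C (≤ 38 °C), the paint thinner falls in Group R6.
The fumigant tablets have oral LD50 91.7 mg/kg, which is ≤ 100 mg/kg, so they are Group R9 (Toxic).
Group R6 quantity: two 137.5 L containers = 275 L.
That is within the Group R6 passenger aircraft limit of 500 L.
Group R9 quantity: three 1.5 kg packs = 4.5 kg.
Group R9 is Forbidden by passenger aircraft.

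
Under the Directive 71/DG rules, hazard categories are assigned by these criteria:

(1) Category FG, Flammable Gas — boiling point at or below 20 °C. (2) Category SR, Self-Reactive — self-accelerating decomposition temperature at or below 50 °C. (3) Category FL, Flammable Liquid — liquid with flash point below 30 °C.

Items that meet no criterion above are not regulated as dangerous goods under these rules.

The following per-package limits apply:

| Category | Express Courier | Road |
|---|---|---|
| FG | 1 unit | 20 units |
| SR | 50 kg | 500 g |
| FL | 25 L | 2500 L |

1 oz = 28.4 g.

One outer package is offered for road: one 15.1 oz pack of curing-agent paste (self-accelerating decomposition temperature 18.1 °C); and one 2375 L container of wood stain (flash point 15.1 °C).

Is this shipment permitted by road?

Curing-agent paste: self-accelerating decomposition temperature 18.1 °C ≤ 50 °C → Category SR (Self-Reactive).
With flash point 15.1 °C (< 30 °C), the wood stain falls in Category FL.
Category FL quantity: 2375 L.
2375 L is within the road limit of 2500 L for Category FL.
Category SR quantity: one 15.1 oz pack = 428.84 g.
428.84 g ≤ 500 g (road limit, Category SR) — within limit.
Every hazard category is within its road limit and no segregation rule is violated.

Yes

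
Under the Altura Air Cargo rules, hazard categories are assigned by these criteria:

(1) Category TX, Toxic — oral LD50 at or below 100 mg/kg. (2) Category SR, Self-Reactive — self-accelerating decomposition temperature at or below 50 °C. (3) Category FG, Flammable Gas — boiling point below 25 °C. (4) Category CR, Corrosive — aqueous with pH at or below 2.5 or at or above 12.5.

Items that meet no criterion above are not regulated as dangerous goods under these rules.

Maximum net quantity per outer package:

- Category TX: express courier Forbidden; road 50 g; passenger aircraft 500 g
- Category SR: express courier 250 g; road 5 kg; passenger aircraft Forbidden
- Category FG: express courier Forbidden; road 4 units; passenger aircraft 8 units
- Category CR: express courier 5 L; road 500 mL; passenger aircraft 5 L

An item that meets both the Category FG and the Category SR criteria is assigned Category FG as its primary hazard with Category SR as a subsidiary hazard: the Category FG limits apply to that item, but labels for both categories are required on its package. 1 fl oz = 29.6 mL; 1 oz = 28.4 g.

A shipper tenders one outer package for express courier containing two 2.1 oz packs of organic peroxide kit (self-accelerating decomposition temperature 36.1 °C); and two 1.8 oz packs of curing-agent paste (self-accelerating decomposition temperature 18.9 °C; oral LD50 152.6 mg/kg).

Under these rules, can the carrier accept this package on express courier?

Yes

With self-accelerating decomposition temperature 36.1 °C (≤ 50 °C), the organic peroxide kit falls in Category SR.
Self-accelerating decomposition temperature 18.9 °C meets the Category SR criterion (Self-Reactive), so the curing-agent paste is Category SR.
Category SR net quantity: (two 2.1 oz packs = 119.28 g) + (two 1.8 oz packs = 102.24 g) = 221.52 g.
221.52 g ≤ 250 g (express courier limit, Category SR) — within limit.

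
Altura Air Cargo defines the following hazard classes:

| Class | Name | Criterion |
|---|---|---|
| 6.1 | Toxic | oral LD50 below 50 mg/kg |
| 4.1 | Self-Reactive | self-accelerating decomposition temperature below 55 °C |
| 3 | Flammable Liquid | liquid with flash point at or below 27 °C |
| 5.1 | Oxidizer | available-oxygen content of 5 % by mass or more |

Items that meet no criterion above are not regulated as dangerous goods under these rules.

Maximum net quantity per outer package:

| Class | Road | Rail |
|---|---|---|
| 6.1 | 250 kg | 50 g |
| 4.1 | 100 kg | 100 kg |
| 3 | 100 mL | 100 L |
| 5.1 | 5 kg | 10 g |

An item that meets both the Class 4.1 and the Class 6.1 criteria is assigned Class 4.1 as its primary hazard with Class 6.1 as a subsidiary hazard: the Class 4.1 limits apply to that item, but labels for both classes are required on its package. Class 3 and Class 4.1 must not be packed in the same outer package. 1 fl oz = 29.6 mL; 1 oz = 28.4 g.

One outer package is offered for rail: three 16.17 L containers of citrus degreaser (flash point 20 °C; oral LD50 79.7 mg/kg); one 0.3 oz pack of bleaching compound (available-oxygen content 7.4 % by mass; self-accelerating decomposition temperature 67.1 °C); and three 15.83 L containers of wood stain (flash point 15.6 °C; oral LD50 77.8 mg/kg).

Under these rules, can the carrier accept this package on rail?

Yes

With flash point 20 °C (≤ 27 °C), the citrus degreaser falls in Class 3.
Available-oxygen content 7.4 % by mass meets the Class 5.1 criterion (Oxidizer), so the bleaching compound is Class 5.1.
With flash point 15.6 °C (≤ 27 °C), the wood stain falls in Class 3.
Total Class 3: (three 16.17 L containers = 48.51 L) + (three 15.83 L containers = 47.49 L) = 96 L.
96 L is within the rail limit of 100 L for Class 3.
Class 5.1 quantity: one 0.3 oz pack = 8.52 g.
8.52 g is within the rail limit of 10 g for Class 5.1.
The segregation rule (Class 3 with Class 4.1) does not apply to Class 3 with Class 5.1.
Every hazard class is within its rail limit and no segregation rule is violated.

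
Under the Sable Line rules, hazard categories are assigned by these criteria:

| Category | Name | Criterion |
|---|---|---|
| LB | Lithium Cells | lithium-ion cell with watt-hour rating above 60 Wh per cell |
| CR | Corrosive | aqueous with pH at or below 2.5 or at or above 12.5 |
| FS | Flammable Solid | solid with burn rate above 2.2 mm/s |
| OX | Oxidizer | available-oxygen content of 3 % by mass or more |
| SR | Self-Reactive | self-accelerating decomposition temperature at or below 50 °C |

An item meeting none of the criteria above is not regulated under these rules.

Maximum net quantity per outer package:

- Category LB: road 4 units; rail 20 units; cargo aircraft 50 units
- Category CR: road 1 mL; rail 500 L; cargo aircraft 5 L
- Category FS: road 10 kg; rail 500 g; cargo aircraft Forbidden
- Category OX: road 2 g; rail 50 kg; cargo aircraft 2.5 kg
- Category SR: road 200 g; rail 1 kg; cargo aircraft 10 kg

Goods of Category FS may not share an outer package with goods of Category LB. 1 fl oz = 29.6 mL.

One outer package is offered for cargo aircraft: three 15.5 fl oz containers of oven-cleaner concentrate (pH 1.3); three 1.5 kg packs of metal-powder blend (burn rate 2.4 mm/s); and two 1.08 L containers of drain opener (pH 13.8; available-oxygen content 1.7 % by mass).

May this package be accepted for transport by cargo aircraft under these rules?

pH 1.3 meets the Category CR criterion (Corrosive), so the oven-cleaner concentrate is Category CR.
The metal-powder blend has burn rate 2.4 mm/s, which is > 2.2 mm/s, so it is Category FS (Flammable Solid).
With pH 13.8 (≥ 12.5), the drain opener falls in Category CR.
Category FS quantity: three 1.5 kg packs = 4.5 kg.
By cargo aircraft, Category FS is Forbidden regardless of quantity.
Total Category CR: (three 15.5 fl oz containers = 1376.4 mL) + (two 1.08 L containers = 2.16 L) = 3536.4 mL.
That is within the Category CR cargo aircraft limit of 5 L.
The segregation rule (Category FS with Category LB) does not apply to Category FS with Category CR.

No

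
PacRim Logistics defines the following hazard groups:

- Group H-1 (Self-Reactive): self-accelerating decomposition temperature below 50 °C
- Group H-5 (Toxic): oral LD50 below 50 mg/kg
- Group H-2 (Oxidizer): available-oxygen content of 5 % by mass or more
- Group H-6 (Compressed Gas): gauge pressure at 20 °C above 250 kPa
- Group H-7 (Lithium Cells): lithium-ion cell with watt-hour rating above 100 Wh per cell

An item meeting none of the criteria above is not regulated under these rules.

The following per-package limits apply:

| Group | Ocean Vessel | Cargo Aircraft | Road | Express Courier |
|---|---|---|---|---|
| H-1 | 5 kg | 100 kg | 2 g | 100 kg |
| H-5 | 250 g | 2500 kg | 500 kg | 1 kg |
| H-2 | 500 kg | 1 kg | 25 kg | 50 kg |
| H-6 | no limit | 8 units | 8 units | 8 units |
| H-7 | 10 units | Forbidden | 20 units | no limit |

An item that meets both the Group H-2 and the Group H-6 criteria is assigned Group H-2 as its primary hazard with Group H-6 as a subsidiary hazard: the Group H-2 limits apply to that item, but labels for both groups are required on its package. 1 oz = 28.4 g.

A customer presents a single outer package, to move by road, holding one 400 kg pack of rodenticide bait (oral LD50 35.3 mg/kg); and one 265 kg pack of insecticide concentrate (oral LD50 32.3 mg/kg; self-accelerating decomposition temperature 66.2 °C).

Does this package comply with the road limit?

The rodenticide bait has oral LD50 35.3 mg/kg, which is < 50 mg/kg, so it is Group H-5 (Toxic).
The insecticide concentrate has oral LD50 32.3 mg/kg, which is < 50 mg/kg, so it is Group H-5 (Toxic).
Group H-5 net quantity: 400 kg + 265 kg = 665 kg.
That exceeds the Group H-5 road limit of 500 kg.

No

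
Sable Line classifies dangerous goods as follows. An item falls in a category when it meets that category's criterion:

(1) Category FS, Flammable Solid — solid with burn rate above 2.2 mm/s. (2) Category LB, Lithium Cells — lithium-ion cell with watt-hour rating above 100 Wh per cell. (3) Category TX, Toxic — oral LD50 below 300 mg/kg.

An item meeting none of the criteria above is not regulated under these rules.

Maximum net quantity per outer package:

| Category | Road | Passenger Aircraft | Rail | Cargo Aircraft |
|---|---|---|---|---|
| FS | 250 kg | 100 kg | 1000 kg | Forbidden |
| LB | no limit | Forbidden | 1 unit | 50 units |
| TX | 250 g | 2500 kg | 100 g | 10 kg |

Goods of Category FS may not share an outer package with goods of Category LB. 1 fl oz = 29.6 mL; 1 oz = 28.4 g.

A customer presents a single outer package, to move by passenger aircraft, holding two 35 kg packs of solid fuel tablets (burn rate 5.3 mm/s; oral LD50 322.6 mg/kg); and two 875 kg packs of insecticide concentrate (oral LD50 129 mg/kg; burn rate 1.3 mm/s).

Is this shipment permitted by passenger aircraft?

With burn rate 5.3 mm/s (> 2.2 mm/s), the solid fuel tablets fall in Category FS.
Oral LD50 129 mg/kg meets the Category TX criterion (Toxic), so the insecticide concentrate is Category TX.
Category FS quantity: two 35 kg packs = 70 kg.
70 kg is within the passenger aircraft limit of 100 kg for Category FS.
Category TX quantity: two 875 kg packs = 1750 kg.
1750 kg is within the passenger aircraft limit of 2500 kg for Category TX.
The segregation rule (Category FS with Category LB) does not apply to Category FS with Category TX.
Every hazard category is within its passenger aircraft limit and no segregation rule is violated.

Yes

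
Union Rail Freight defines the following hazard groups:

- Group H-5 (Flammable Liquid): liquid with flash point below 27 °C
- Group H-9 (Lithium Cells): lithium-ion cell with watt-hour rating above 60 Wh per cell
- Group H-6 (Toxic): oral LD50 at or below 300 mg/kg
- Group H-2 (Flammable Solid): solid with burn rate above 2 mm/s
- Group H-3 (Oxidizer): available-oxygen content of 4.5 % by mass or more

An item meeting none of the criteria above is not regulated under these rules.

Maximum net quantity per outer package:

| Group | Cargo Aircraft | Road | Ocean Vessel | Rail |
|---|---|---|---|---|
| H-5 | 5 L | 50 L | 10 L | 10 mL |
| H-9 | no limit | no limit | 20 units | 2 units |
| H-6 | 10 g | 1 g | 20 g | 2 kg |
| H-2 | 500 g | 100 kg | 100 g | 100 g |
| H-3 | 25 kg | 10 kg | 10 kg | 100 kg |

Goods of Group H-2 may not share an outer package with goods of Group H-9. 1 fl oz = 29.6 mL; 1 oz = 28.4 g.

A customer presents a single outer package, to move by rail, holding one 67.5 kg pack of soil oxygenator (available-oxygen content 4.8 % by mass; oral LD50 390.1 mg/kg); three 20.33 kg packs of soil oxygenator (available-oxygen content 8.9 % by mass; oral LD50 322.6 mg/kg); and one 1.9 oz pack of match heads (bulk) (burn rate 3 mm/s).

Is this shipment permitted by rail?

Soil oxygenator: available-oxygen content 4.8 % by mass ≥ 4.5 % by mass → Group H-3 (Oxidizer).
Soil oxygenator: available-oxygen content 8.9 % by mass ≥ 4.5 % by mass → Group H-3 (Oxidizer).
With burn rate 3 mm/s (> 2 mm/s), the match heads (bulk) fall in Group H-2.
Group H-3 net quantity: 67.5 kg + (three 20.33 kg packs = 60.99 kg) = 128.49 kg.
128.49 kg exceeds the rail limit of 100 kg for Group H-3.
Group H-2 quantity: one 1.9 oz pack = 53.96 g.
53.96 g ≤ 100 g (rail limit, Group H-2) — within limit.
The segregation rule (Group H-2 with Group H-9) does not apply to Group H-3 with Group H-2.

No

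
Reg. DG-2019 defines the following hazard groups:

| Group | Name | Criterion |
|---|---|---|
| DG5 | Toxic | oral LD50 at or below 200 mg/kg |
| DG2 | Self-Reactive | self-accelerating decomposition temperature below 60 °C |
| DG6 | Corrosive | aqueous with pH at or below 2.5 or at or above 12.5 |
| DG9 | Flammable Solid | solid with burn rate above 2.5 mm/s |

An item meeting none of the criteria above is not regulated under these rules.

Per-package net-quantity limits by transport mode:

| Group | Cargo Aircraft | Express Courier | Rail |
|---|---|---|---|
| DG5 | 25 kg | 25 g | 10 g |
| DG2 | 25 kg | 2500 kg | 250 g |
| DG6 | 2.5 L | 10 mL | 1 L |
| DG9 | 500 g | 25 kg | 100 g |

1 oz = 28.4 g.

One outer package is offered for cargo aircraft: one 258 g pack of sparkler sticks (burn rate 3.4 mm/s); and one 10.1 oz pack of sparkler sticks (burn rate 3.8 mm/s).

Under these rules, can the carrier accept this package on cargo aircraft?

Sparkler sticks: burn rate 3.4 mm/s > 2.5 mm/s → Group DG9 (Flammable Solid).
Burn rate 3.8 mm/s meets the Group DG9 criterion (Flammable Solid), so the sparkler sticks are Group DG9.
Total Group DG9: 258 g + (one 10.1 oz pack = 286.84 g) = 544.84 g.
544.84 g > 500 g (cargo aircraft limit, Group DG9) — over the limit.

No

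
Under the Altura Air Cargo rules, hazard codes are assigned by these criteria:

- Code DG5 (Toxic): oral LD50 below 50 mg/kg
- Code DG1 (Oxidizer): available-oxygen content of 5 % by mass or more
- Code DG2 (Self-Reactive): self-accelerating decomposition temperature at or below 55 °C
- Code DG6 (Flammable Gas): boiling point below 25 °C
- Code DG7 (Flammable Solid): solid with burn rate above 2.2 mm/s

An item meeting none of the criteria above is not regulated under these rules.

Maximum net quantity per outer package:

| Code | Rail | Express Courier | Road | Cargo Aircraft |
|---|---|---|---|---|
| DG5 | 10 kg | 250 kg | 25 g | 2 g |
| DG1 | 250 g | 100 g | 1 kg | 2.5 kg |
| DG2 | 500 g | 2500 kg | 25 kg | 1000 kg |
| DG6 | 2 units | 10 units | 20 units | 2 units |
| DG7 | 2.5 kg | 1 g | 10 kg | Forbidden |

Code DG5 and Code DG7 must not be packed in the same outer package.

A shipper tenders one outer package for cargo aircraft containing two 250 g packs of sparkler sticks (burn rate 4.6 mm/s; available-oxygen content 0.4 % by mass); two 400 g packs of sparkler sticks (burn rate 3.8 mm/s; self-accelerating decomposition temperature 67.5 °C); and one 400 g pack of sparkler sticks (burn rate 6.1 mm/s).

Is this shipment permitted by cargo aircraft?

Sparkler sticks: burn rate 4.6 mm/s > 2.2 mm/s → Code DG7 (Flammable Solid).
Sparkler sticks: burn rate 3.8 mm/s > 2.2 mm/s → Code DG7 (Flammable Solid).
With burn rate 6.1 mm/s (> 2.2 mm/s), the sparkler sticks fall in Code DG7.
Code DG7 net quantity: (two 250 g packs = 500 g) + (two 400 g packs = 800 g) + 400 g = 1.7 kg.
By cargo aircraft, Code DG7 is Forbidden regardless of quantity.

No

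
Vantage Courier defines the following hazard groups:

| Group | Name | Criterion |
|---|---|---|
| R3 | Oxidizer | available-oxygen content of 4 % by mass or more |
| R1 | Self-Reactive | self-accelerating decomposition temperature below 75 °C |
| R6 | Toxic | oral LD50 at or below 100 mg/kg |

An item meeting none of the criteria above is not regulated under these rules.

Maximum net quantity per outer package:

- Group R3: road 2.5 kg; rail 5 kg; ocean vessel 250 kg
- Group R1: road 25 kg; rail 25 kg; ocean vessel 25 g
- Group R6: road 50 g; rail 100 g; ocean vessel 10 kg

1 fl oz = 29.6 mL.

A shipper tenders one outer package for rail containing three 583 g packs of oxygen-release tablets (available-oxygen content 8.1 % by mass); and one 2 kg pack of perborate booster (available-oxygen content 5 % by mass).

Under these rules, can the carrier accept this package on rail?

Yes

With available-oxygen content 8.1 % by mass (≥ 4 % by mass), the oxygen-release tablets fall in Group R3.
Perborate booster: available-oxygen content 5 % by mass ≥ 4 % by mass → Group R3 (Oxidizer).
Group R3 net quantity: (three 583 g packs = 1.749 kg) + 2 kg = 3.749 kg.
That is within the Group R3 rail limit of 5 kg.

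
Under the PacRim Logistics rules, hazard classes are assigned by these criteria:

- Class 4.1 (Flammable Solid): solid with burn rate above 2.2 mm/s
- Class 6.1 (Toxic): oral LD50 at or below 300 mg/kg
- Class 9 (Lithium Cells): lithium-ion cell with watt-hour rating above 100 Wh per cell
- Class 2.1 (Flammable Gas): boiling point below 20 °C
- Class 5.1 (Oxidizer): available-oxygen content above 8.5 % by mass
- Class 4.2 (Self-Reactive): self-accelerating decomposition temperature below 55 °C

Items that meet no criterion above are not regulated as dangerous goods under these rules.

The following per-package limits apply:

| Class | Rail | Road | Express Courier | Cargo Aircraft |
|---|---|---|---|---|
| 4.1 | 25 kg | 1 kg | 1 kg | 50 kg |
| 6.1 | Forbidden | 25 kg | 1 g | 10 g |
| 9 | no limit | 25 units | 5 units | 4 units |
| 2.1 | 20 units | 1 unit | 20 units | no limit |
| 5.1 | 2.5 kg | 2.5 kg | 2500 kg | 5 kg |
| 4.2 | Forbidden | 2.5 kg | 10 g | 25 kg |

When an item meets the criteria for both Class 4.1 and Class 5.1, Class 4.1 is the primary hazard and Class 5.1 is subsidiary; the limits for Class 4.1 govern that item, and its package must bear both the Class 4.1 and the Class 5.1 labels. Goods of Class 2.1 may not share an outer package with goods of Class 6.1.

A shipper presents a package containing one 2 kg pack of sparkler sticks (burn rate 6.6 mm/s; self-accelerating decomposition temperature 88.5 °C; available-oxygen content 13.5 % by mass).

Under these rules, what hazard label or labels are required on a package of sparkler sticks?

The sparkler sticks have burn rate 6.6 mm/s, which is > 2.2 mm/s, so they are Class 4.1 (Flammable Solid).
The sparkler sticks have available-oxygen content 13.5 % by mass, which is > 8.5 % by mass, so they are Class 5.1 (Oxidizer).
By the precedence rule Class 4.1 is primary and Class 5.1 is subsidiary, and that rule requires both labels on the package.

Class 4.1 and 5.1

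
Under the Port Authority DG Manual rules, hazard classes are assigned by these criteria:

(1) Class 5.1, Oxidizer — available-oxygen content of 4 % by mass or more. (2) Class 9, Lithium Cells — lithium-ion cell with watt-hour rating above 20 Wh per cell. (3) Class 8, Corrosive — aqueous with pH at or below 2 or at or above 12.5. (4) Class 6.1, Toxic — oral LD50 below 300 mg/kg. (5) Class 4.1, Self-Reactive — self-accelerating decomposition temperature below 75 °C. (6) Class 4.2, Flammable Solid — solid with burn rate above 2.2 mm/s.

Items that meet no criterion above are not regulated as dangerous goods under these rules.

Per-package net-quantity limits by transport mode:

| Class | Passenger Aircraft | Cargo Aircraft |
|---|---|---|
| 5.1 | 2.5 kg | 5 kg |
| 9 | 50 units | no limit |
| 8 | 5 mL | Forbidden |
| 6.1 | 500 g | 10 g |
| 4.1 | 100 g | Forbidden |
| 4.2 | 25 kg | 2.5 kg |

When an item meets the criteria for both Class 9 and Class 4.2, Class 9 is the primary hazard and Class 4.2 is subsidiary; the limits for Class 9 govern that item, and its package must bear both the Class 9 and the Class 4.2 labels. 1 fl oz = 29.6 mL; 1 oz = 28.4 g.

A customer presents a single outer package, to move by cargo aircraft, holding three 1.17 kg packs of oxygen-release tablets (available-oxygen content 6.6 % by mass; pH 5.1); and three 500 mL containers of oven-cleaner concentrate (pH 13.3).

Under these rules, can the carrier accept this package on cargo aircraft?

Available-oxygen content 6.6 % by mass meets the Class 5.1 criterion (Oxidizer), so the oxygen-release tablets are Class 5.1.
pH 13.3 meets the Class 8 criterion (Corrosive), so the oven-cleaner concentrate is Class 8.
Class 8 quantity: three 500 mL containers = 1.5 L.
By cargo aircraft, Class 8 is Forbidden regardless of quantity.
Class 5.1 quantity: three 1.17 kg packs = 3.51 kg.
3.51 kg is within the cargo aircraft limit of 5 kg for Class 5.1.

No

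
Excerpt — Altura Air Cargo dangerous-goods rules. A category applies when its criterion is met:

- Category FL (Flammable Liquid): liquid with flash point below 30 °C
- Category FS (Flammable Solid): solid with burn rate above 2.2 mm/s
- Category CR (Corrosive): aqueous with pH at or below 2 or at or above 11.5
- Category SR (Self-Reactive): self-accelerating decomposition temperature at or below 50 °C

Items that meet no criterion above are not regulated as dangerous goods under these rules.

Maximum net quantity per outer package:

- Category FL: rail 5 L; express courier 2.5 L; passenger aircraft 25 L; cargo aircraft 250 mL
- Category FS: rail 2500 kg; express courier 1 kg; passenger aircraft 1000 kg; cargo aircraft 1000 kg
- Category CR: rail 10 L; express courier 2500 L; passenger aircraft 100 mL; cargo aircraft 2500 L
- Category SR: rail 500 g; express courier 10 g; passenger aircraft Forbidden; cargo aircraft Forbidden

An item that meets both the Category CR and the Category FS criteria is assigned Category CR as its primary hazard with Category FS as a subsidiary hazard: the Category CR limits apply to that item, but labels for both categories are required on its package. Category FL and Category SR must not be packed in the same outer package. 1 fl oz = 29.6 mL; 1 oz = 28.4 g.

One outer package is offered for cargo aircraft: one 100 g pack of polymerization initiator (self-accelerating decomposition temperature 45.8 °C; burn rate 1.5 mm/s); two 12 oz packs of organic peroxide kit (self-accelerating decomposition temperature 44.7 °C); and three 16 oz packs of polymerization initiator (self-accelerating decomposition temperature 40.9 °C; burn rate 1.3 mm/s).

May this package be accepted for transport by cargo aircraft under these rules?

Polymerization initiator: self-accelerating decomposition temperature 45.8 °C ≤ 50 °C → Category SR (Self-Reactive).
Self-accelerating decomposition temperature 44.7 °C meets the Category SR criterion (Self-Reactive), so the organic peroxide kit is Category SR.
Self-accelerating decomposition temperature 40.9 °C meets the Category SR criterion (Self-Reactive), so the polymerization initiator is Category SR.
Category SR net quantity: 100 g + (two 12 oz packs = 681.6 g) + (three 16 oz packs = 1363.2 g) = 2144.8 g.
By cargo aircraft, Category SR is Forbidden regardless of quantity.

No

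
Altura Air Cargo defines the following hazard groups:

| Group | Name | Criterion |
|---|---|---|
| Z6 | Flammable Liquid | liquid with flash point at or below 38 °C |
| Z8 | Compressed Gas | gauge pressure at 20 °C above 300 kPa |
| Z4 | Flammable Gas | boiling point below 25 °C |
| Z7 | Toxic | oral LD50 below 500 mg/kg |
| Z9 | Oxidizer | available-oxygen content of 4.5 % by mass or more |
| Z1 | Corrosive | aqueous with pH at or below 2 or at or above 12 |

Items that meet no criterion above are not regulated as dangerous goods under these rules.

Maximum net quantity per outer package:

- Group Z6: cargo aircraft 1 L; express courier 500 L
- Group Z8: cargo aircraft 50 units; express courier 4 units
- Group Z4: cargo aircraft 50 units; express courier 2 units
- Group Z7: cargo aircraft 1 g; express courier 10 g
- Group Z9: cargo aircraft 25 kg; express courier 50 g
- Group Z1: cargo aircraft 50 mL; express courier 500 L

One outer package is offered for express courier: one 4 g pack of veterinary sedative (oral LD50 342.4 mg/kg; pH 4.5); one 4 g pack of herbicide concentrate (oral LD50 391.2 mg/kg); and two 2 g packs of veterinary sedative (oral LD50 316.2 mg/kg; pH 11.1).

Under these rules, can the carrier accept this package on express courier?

No

Veterinary sedative: oral LD50 342.4 mg/kg < 500 mg/kg → Group Z7 (Toxic).
The herbicide concentrate has oral LD50 391.2 mg/kg, which is < 500 mg/kg, so it is Group Z7 (Toxic).
Oral LD50 316.2 mg/kg meets the Group Z7 criterion (Toxic), so the veterinary sedative is Group Z7.
Total Group Z7: 4 g + 4 g + (two 2 g packs = 4 g) = 12 g.
That exceeds the Group Z7 express courier limit of 10 g.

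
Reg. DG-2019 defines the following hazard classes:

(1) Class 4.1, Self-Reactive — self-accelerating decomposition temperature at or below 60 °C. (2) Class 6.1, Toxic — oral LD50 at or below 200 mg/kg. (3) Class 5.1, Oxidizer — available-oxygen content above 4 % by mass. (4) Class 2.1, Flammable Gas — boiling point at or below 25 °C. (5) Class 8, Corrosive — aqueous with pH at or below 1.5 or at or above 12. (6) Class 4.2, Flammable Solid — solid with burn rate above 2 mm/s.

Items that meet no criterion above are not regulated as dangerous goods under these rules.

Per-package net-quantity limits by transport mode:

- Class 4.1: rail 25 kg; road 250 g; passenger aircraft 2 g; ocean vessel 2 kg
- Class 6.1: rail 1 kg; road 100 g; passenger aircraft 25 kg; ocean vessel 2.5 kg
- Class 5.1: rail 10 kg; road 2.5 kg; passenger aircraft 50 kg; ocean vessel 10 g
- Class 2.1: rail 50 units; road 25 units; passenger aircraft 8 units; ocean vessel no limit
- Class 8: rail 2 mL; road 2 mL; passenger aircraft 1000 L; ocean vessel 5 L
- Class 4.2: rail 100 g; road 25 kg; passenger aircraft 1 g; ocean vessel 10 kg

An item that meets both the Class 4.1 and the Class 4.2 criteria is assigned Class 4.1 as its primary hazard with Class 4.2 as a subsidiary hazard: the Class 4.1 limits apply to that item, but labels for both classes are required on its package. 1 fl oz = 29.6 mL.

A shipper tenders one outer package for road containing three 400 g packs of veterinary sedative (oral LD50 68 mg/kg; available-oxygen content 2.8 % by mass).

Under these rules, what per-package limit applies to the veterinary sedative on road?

With oral LD50 68 mg/kg (≤ 200 mg/kg), the veterinary sedative falls in Class 6.1.
The road limit for Class 6.1 is 100 g.

100 g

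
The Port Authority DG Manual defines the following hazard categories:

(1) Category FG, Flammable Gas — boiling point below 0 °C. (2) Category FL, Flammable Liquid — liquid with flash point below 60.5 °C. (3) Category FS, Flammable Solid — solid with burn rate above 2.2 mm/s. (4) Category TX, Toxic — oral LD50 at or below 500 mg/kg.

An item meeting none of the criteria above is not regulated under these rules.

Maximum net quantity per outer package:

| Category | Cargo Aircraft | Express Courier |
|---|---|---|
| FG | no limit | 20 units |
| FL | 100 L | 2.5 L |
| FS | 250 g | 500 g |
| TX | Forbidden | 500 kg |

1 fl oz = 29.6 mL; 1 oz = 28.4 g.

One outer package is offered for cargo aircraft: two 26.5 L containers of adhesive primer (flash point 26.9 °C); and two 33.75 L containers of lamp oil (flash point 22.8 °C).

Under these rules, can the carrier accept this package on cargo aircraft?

No

With flash point 26.9 °C (< 60.5 °C), the adhesive primer falls in Category FL.
Lamp oil: flash point 22.8 °C < 60.5 °C → Category FL (Flammable Liquid).
Category FL net quantity: (two 26.5 L containers = 53 L) + (two 33.75 L containers = 67.5 L) = 120.5 L.
That exceeds the Category FL cargo aircraft limit of 100 L.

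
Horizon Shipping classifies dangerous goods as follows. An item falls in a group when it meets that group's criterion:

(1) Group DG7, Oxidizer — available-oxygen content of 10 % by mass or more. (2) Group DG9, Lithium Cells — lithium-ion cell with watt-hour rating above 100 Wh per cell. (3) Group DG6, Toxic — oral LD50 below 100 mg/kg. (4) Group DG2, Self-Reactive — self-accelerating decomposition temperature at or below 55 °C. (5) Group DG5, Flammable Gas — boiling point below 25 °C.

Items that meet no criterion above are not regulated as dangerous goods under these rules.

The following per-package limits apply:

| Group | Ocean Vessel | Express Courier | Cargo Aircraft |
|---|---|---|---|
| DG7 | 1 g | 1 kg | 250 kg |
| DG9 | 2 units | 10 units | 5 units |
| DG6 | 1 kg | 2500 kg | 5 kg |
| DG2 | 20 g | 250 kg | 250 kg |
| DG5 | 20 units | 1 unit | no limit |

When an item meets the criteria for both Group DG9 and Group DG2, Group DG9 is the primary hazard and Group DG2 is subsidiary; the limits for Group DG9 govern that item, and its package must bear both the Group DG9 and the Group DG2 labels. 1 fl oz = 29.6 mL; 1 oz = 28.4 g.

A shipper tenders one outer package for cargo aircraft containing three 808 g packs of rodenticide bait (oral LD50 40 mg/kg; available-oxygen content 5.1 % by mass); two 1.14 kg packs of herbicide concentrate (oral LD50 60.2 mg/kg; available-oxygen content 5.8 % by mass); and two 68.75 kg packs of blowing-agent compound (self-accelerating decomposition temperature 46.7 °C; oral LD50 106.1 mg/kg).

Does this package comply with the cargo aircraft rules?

The rodenticide bait has oral LD50 40 mg/kg, which is < 100 mg/kg, so it is Group DG6 (Toxic).
Herbicide concentrate: oral LD50 60.2 mg/kg < 100 mg/kg → Group DG6 (Toxic).
Blowing-agent compound: self-accelerating decomposition temperature 46.7 °C ≤ 55 °C → Group DG2 (Self-Reactive).
Group DG6 net quantity: (three 808 g packs = 2.424 kg) + (two 1.14 kg packs = 2.28 kg) = 4.704 kg.
4.704 kg ≤ 5 kg (cargo aircraft limit, Group DG6) — within limit.
Group DG2 quantity: two 68.75 kg packs = 137.5 kg.
137.5 kg ≤ 250 kg (cargo aircraft limit, Group DG2) — within limit.
Every hazard group is within its cargo aircraft limit and no segregation rule is violated.

Yes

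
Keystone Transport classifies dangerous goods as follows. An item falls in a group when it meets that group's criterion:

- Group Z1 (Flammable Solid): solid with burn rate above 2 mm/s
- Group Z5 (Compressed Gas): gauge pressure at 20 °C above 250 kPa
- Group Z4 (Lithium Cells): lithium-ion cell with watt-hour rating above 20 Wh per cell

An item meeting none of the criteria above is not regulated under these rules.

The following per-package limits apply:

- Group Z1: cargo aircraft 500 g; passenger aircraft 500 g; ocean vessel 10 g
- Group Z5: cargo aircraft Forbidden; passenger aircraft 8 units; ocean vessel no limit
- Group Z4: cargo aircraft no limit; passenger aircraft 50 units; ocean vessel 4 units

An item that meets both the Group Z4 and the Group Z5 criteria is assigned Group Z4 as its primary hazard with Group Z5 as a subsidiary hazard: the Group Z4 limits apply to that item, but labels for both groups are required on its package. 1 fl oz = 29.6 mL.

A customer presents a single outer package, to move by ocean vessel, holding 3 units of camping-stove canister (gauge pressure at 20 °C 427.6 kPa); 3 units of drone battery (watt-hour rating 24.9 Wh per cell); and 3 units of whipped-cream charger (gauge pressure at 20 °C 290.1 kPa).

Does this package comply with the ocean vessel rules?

Yes

Camping-stove canister: gauge pressure at 20 °C 427.6 kPa > 250 kPa → Group Z5 (Compressed Gas).
The drone battery has watt-hour rating 24.9 Wh per cell, which is > 20 Wh per cell, so it is Group Z4 (Lithium Cells).
Gauge pressure at 20 °C 290.1 kPa meets the Group Z5 criterion (Compressed Gas), so the whipped-cream charger is Group Z5.
Total Group Z5: 3 units + 3 units = 6 units.
Group Z5 has no per-package limit by ocean vessel.
Group Z4 quantity: 3 units.
3 units ≤ 4 units (ocean vessel limit, Group Z4) — within limit.
Every hazard group is within its ocean vessel limit and no segregation rule is violated.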